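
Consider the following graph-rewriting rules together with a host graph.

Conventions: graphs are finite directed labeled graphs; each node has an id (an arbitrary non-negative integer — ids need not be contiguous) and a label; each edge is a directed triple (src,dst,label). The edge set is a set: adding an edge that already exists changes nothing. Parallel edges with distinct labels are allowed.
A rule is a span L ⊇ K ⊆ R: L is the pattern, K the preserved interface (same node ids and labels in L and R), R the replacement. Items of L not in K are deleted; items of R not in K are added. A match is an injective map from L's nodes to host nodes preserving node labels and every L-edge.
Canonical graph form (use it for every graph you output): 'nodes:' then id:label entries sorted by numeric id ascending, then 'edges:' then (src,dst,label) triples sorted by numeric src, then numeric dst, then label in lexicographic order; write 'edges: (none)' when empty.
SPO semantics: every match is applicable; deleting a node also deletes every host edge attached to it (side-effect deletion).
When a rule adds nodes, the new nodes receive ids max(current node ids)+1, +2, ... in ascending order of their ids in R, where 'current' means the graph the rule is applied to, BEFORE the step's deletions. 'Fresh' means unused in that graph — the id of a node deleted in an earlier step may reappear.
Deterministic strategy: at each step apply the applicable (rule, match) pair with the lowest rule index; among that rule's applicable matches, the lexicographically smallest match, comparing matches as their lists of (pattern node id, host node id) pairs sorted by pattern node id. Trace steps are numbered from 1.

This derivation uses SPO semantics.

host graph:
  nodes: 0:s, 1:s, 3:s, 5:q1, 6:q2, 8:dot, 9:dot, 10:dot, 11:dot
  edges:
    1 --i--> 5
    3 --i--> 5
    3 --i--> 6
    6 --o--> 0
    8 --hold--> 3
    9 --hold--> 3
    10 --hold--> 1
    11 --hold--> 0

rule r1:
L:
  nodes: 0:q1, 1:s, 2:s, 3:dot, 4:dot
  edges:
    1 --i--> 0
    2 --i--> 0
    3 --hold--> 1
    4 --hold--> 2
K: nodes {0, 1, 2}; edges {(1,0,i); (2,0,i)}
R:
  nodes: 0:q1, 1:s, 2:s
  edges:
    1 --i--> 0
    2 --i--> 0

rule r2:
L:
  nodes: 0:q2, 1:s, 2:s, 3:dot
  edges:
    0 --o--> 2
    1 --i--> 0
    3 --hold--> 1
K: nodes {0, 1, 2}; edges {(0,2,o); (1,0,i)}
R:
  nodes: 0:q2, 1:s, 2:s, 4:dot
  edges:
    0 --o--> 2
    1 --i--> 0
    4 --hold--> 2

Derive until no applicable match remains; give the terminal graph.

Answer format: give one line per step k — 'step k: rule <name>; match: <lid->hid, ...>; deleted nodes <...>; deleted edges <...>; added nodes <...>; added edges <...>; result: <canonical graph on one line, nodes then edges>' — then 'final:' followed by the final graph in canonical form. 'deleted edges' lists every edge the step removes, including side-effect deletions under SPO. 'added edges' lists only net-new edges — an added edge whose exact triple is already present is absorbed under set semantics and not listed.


step 1: rule r1; match: 0->5, 1->1, 2->3, 3->10, 4->8; deleted nodes 8, 10; deleted edges (8,3,hold); (10,1,hold); added nodes (none); added edges (none); result: nodes: 0:s, 1:s, 3:s, 5:q1, 6:q2, 9:dot, 11:dot edges: (1,5,i); (3,5,i); (3,6,i); (6,0,o); (9,3,hold); (11,0,hold)
step 2: rule r2; match: 0->6, 1->3, 2->0, 3->9; deleted nodes 9; deleted edges (9,3,hold); added nodes 12; added edges (12,0,hold); result: nodes: 0:s, 1:s, 3:s, 5:q1, 6:q2, 11:dot, 12:dot edges: (1,5,i); (3,5,i); (3,6,i); (6,0,o); (11,0,hold); (12,0,hold)
final:
nodes: 0:s, 1:s, 3:s, 5:q1, 6:q2, 11:dot, 12:dot
edges: (1,5,i); (3,5,i); (3,6,i); (6,0,o); (11,0,hold); (12,0,hold)


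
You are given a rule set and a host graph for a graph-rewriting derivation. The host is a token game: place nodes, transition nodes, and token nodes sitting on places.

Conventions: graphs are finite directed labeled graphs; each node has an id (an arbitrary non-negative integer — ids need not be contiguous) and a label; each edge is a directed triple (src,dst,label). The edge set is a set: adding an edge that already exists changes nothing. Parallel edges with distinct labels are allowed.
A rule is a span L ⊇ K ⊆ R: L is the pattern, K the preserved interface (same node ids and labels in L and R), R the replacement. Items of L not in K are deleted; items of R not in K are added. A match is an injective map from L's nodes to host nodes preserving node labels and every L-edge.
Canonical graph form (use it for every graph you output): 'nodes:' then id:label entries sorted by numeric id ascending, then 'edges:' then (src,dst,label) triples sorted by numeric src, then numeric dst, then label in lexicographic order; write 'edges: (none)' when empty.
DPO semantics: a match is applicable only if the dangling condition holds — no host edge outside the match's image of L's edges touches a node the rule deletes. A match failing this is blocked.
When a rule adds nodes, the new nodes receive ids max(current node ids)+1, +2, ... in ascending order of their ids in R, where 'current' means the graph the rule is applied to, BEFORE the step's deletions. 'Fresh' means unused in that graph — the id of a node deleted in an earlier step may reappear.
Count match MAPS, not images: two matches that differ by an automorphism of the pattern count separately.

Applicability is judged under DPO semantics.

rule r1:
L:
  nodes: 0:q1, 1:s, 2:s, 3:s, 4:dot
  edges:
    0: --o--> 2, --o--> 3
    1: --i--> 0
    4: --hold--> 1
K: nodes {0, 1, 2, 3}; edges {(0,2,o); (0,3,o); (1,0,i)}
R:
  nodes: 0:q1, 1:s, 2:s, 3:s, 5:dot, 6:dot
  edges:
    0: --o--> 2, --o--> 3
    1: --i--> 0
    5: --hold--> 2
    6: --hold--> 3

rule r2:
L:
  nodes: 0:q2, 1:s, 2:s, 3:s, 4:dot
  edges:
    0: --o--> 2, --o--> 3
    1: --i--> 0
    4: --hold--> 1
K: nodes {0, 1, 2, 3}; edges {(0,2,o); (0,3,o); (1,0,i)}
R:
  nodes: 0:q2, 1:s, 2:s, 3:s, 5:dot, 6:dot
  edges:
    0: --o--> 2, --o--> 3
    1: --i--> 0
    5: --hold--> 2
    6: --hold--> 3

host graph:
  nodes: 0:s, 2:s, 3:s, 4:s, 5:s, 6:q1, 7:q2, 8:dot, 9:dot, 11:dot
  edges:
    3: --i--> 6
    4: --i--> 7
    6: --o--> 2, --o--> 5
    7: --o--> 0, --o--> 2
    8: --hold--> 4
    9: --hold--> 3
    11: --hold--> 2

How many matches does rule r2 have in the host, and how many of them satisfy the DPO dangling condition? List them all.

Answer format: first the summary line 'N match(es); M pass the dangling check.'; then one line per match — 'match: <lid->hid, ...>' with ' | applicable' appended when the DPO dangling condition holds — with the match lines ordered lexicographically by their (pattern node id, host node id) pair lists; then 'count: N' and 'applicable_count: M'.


2 match(es); 2 pass the dangling check.
match: 0->7, 1->4, 2->0, 3->2, 4->8 | applicable
match: 0->7, 1->4, 2->2, 3->0, 4->8 | applicable
count: 2
applicable_count: 2


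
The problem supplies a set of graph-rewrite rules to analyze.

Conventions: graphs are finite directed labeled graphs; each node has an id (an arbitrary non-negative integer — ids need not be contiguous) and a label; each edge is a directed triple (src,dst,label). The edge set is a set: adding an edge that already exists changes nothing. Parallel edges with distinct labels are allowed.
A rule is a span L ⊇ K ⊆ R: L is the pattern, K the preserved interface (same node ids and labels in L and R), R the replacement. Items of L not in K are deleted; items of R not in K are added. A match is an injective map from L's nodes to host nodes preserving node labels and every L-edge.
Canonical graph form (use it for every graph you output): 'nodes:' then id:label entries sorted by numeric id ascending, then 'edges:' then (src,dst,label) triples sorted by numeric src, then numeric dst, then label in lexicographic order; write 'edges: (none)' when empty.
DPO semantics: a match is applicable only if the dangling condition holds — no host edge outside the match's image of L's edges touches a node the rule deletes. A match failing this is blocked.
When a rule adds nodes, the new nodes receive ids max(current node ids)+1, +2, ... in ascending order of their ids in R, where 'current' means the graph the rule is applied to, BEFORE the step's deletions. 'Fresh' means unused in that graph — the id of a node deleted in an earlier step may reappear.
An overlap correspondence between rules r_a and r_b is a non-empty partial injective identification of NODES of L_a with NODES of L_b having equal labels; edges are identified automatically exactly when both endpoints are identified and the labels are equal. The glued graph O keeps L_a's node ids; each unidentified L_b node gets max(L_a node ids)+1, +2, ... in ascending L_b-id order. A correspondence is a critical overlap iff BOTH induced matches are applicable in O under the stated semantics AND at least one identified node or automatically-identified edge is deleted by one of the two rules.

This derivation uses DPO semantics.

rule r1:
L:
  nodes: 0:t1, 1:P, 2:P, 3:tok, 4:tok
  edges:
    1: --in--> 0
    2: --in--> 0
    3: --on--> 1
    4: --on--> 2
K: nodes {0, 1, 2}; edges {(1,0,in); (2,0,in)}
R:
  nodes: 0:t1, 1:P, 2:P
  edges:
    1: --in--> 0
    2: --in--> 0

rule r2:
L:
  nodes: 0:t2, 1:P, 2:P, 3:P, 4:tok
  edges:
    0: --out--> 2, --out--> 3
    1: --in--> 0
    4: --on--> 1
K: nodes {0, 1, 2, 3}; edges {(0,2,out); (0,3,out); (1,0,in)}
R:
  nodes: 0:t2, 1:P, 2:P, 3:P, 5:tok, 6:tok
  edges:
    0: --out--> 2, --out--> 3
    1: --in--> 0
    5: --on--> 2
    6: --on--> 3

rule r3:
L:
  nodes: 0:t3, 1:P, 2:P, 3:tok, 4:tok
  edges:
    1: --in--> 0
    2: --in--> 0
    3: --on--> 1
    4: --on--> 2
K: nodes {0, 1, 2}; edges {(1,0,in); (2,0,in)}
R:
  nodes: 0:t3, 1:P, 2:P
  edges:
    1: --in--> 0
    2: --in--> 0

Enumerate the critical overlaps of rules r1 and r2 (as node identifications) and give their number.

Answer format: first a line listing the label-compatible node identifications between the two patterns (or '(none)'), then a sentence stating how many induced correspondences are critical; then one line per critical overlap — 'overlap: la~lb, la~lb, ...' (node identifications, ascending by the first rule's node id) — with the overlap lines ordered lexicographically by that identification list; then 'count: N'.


label-compatible node identifications between L(r1) and L(r2): 1~1, 1~2, 1~3, 2~1, 2~2, 2~3, 3~4, 4~4
6 of the induced correspondences are critical overlaps of r1 and r2.
overlap: 1~1, 2~2, 3~4
overlap: 1~1, 2~3, 3~4
overlap: 1~1, 3~4
overlap: 1~2, 2~1, 4~4
overlap: 1~3, 2~1, 4~4
overlap: 2~1, 4~4
count: 6


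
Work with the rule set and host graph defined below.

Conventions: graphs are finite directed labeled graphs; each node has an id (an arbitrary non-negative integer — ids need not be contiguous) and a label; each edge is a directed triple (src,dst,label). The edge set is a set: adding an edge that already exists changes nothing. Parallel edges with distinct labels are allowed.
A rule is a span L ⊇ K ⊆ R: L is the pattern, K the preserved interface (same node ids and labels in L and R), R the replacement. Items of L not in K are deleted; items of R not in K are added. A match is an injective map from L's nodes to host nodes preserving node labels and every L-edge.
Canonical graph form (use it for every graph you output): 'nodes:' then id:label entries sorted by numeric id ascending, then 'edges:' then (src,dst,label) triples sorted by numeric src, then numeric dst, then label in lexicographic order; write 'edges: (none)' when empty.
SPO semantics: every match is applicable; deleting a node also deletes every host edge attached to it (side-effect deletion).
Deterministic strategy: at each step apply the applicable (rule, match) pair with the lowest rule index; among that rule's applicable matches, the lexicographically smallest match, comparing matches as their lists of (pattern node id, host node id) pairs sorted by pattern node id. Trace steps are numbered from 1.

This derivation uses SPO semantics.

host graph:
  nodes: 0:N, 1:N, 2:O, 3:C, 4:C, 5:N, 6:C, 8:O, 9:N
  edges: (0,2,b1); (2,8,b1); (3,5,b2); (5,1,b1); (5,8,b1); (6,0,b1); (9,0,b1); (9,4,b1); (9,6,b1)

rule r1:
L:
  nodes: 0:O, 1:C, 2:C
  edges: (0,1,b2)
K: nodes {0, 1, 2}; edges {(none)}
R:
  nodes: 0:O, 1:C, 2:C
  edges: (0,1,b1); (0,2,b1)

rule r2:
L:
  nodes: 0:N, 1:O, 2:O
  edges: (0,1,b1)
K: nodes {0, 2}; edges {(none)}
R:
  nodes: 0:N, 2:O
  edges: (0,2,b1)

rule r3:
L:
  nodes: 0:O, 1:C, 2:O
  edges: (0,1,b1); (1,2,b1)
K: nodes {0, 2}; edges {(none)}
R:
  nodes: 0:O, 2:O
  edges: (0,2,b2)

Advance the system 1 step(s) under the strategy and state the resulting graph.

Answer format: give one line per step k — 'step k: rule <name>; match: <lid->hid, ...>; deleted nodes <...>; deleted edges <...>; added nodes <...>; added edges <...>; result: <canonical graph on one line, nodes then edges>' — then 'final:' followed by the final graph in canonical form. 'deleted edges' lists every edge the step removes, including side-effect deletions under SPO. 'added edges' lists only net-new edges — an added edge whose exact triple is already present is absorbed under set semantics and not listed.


step 1: rule r2; match: 0->0, 1->2, 2->8; deleted nodes 2; deleted edges (0,2,b1); (2,8,b1); added nodes (none); added edges (0,8,b1); result: nodes: 0:N, 1:N, 3:C, 4:C, 5:N, 6:C, 8:O, 9:N edges: (0,8,b1); (3,5,b2); (5,1,b1); (5,8,b1); (6,0,b1); (9,0,b1); (9,4,b1); (9,6,b1)
final:
nodes: 0:N, 1:N, 3:C, 4:C, 5:N, 6:C, 8:O, 9:N
edges: (0,8,b1); (3,5,b2); (5,1,b1); (5,8,b1); (6,0,b1); (9,0,b1); (9,4,b1); (9,6,b1)


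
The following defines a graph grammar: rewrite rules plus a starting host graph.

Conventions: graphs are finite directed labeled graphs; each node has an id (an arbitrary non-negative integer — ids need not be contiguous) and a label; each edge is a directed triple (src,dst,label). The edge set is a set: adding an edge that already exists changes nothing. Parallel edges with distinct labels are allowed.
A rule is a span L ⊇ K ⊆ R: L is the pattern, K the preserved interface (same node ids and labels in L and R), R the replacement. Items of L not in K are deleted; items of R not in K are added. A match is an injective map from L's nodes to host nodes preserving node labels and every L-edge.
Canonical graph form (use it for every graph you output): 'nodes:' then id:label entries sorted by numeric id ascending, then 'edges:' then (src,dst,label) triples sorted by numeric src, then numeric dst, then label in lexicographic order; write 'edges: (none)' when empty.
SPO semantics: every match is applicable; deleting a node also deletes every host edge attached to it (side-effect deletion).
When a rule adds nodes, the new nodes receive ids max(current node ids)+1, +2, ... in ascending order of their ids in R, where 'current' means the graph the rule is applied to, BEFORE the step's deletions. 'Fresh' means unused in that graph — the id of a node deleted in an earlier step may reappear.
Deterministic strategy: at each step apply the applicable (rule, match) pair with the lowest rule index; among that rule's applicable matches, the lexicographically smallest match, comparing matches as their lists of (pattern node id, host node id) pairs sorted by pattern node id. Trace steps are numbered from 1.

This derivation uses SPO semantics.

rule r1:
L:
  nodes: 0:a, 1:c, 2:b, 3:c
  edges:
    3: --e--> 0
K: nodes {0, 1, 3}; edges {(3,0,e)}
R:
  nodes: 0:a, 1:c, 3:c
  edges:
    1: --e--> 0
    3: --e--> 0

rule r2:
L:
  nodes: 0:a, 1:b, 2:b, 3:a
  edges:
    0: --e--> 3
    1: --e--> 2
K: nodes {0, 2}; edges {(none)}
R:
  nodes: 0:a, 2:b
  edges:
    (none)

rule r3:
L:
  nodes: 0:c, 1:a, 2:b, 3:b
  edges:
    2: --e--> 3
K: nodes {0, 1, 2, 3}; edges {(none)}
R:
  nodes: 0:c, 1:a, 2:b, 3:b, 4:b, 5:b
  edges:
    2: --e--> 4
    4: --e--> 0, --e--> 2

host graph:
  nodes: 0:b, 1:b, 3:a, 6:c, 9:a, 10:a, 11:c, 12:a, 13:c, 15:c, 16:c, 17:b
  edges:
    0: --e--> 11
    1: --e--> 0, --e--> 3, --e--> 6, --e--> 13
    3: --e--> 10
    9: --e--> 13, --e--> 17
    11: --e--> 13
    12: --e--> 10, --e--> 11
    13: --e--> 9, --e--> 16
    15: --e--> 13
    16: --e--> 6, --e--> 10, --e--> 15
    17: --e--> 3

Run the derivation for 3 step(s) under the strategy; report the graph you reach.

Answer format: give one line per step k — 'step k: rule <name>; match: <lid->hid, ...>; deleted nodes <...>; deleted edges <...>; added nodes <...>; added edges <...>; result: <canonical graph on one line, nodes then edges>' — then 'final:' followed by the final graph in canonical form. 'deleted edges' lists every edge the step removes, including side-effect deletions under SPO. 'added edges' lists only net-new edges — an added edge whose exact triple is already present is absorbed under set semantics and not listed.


step 1: rule r1; match: 0->9, 1->6, 2->0, 3->13; deleted nodes 0; deleted edges (0,11,e); (1,0,e); added nodes (none); added edges (6,9,e); result: nodes: 1:b, 3:a, 6:c, 9:a, 10:a, 11:c, 12:a, 13:c, 15:c, 16:c, 17:b edges: (1,3,e); (1,6,e); (1,13,e); (3,10,e); (6,9,e); (9,13,e); (9,17,e); (11,13,e); (12,10,e); (12,11,e); (13,9,e); (13,16,e); (15,13,e); (16,6,e); (16,10,e); (16,15,e); (17,3,e)
step 2: rule r1; match: 0->9, 1->6, 2->1, 3->13; deleted nodes 1; deleted edges (1,3,e); (1,6,e); (1,13,e); added nodes (none); added edges (none); result: nodes: 3:a, 6:c, 9:a, 10:a, 11:c, 12:a, 13:c, 15:c, 16:c, 17:b edges: (3,10,e); (6,9,e); (9,13,e); (9,17,e); (11,13,e); (12,10,e); (12,11,e); (13,9,e); (13,16,e); (15,13,e); (16,6,e); (16,10,e); (16,15,e); (17,3,e)
step 3: rule r1; match: 0->9, 1->6, 2->17, 3->13; deleted nodes 17; deleted edges (9,17,e); (17,3,e); added nodes (none); added edges (none); result: nodes: 3:a, 6:c, 9:a, 10:a, 11:c, 12:a, 13:c, 15:c, 16:c edges: (3,10,e); (6,9,e); (9,13,e); (11,13,e); (12,10,e); (12,11,e); (13,9,e); (13,16,e); (15,13,e); (16,6,e); (16,10,e); (16,15,e)
final:
nodes: 3:a, 6:c, 9:a, 10:a, 11:c, 12:a, 13:c, 15:c, 16:c
edges: (3,10,e); (6,9,e); (9,13,e); (11,13,e); (12,10,e); (12,11,e); (13,9,e); (13,16,e); (15,13,e); (16,6,e); (16,10,e); (16,15,e)


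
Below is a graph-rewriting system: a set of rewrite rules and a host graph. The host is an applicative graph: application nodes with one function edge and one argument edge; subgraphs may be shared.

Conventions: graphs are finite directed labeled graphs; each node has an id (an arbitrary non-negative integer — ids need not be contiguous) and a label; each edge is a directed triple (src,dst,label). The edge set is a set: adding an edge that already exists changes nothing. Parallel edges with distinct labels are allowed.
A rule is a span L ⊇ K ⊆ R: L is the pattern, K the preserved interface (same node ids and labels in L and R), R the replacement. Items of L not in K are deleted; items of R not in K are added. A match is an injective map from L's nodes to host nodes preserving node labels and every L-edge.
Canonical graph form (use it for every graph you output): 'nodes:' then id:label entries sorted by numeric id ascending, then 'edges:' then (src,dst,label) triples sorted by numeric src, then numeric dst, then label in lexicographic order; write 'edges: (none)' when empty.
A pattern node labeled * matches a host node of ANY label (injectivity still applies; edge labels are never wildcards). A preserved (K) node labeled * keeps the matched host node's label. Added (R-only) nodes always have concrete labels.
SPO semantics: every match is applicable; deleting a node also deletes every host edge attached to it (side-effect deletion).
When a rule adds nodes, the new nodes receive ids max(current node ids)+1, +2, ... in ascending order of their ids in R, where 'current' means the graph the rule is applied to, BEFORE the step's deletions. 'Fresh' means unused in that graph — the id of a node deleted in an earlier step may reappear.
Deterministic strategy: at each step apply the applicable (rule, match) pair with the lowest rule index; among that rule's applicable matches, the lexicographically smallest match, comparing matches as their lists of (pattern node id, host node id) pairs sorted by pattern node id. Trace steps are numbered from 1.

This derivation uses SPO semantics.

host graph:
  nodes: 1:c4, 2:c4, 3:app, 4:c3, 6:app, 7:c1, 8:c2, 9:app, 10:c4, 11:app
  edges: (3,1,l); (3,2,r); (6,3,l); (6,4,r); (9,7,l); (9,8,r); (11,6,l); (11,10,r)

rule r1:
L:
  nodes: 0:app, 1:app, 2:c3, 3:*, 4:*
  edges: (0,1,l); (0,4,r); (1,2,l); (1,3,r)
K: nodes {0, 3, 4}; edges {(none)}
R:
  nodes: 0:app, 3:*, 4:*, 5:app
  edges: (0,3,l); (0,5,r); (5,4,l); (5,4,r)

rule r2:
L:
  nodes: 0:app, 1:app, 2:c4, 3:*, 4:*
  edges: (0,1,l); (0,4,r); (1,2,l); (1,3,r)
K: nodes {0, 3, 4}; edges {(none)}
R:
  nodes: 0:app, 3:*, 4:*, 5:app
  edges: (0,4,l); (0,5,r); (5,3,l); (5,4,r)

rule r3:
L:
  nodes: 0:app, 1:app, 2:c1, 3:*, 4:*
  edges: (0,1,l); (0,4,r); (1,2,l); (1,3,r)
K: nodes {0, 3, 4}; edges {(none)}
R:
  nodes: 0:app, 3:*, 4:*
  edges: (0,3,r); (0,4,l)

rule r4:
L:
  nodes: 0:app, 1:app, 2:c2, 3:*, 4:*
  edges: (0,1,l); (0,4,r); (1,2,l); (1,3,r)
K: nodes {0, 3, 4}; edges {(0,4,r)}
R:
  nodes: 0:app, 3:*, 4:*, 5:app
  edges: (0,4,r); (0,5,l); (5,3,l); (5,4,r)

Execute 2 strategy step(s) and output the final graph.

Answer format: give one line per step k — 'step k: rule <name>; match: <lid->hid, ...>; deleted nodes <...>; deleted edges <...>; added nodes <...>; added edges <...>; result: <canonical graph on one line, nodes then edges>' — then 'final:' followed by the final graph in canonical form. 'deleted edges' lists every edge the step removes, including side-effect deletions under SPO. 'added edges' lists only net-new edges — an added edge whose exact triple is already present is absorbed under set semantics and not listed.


step 1: rule r2; match: 0->6, 1->3, 2->1, 3->2, 4->4; deleted nodes 1, 3; deleted edges (3,1,l); (3,2,r); (6,3,l); (6,4,r); added nodes 12; added edges (6,4,l); (6,12,r); (12,2,l); (12,4,r); result: nodes: 2:c4, 4:c3, 6:app, 7:c1, 8:c2, 9:app, 10:c4, 11:app, 12:app edges: (6,4,l); (6,12,r); (9,7,l); (9,8,r); (11,6,l); (11,10,r); (12,2,l); (12,4,r)
step 2: rule r1; match: 0->11, 1->6, 2->4, 3->12, 4->10; deleted nodes 4, 6; deleted edges (6,4,l); (6,12,r); (11,6,l); (11,10,r); (12,4,r); added nodes 13; added edges (11,12,l); (11,13,r); (13,10,l); (13,10,r); result: nodes: 2:c4, 7:c1, 8:c2, 9:app, 10:c4, 11:app, 12:app, 13:app edges: (9,7,l); (9,8,r); (11,12,l); (11,13,r); (12,2,l); (13,10,l); (13,10,r)
final:
nodes: 2:c4, 7:c1, 8:c2, 9:app, 10:c4, 11:app, 12:app, 13:app
edges: (9,7,l); (9,8,r); (11,12,l); (11,13,r); (12,2,l); (13,10,l); (13,10,r)


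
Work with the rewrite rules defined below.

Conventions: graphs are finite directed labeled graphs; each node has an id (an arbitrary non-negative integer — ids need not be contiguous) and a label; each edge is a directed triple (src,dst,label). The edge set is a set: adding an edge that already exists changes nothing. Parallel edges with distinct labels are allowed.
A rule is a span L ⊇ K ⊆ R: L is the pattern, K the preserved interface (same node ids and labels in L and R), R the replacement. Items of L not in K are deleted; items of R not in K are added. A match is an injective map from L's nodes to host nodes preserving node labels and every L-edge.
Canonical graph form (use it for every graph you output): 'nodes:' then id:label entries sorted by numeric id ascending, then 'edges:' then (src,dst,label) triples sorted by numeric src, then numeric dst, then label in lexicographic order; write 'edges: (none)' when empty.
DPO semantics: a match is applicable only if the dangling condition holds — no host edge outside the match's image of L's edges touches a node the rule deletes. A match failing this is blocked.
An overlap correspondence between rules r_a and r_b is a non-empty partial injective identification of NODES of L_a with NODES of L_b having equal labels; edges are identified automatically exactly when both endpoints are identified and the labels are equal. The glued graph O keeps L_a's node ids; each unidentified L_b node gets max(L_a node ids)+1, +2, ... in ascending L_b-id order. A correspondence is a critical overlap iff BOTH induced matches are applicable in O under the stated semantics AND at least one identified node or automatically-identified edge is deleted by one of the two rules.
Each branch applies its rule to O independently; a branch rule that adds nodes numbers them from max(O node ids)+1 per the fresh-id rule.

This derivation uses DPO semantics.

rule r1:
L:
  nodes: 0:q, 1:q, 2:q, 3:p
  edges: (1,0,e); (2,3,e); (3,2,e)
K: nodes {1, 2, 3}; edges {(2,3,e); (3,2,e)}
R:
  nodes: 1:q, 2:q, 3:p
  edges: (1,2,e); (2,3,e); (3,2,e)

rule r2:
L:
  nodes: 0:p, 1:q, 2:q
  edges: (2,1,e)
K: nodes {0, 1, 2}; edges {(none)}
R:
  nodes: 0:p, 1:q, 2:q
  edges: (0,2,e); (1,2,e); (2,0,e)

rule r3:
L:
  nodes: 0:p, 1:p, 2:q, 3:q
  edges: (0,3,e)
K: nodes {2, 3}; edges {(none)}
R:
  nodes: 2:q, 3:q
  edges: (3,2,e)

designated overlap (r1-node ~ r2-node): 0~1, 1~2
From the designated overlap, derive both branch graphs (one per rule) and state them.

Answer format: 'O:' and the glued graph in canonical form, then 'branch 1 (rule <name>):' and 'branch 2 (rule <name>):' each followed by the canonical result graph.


O:
nodes: 0:q, 1:q, 2:q, 3:p, 4:p
edges: (1,0,e); (2,3,e); (3,2,e)
branch 1 (rule r1):
nodes: 1:q, 2:q, 3:p, 4:p
edges: (1,2,e); (2,3,e); (3,2,e)
branch 2 (rule r2):
nodes: 0:q, 1:q, 2:q, 3:p, 4:p
edges: (0,1,e); (1,4,e); (2,3,e); (3,2,e); (4,1,e)


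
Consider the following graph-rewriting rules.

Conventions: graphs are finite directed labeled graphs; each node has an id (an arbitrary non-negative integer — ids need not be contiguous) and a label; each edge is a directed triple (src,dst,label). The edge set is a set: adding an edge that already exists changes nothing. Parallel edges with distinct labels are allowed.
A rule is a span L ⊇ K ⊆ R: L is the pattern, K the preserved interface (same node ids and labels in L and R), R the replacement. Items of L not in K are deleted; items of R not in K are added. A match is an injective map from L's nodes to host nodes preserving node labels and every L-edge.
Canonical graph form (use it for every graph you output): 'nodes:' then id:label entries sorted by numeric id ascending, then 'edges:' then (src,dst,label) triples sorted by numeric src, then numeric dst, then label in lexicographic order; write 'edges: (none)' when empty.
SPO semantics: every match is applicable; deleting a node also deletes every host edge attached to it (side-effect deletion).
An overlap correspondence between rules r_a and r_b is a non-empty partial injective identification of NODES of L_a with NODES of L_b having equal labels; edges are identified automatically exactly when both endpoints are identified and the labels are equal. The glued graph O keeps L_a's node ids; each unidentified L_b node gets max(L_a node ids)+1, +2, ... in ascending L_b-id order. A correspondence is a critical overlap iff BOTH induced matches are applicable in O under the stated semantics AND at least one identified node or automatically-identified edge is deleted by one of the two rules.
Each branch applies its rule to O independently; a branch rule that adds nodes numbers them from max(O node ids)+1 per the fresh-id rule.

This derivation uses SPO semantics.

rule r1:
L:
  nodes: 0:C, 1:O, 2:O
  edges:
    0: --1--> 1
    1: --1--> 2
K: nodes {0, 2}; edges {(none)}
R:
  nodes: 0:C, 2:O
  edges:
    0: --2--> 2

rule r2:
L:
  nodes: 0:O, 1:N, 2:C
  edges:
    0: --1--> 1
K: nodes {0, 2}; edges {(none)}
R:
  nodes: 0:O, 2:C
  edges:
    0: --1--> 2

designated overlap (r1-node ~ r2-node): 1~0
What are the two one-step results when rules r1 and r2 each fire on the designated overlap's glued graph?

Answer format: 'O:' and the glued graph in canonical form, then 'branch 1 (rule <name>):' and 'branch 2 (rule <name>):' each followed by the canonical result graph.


O:
nodes: 0:C, 1:O, 2:O, 3:N, 4:C
edges: (0,1,1); (1,2,1); (1,3,1)
branch 1 (rule r1):
nodes: 0:C, 2:O, 3:N, 4:C
edges: (0,2,2)
branch 2 (rule r2):
nodes: 0:C, 1:O, 2:O, 4:C
edges: (0,1,1); (1,2,1); (1,4,1)


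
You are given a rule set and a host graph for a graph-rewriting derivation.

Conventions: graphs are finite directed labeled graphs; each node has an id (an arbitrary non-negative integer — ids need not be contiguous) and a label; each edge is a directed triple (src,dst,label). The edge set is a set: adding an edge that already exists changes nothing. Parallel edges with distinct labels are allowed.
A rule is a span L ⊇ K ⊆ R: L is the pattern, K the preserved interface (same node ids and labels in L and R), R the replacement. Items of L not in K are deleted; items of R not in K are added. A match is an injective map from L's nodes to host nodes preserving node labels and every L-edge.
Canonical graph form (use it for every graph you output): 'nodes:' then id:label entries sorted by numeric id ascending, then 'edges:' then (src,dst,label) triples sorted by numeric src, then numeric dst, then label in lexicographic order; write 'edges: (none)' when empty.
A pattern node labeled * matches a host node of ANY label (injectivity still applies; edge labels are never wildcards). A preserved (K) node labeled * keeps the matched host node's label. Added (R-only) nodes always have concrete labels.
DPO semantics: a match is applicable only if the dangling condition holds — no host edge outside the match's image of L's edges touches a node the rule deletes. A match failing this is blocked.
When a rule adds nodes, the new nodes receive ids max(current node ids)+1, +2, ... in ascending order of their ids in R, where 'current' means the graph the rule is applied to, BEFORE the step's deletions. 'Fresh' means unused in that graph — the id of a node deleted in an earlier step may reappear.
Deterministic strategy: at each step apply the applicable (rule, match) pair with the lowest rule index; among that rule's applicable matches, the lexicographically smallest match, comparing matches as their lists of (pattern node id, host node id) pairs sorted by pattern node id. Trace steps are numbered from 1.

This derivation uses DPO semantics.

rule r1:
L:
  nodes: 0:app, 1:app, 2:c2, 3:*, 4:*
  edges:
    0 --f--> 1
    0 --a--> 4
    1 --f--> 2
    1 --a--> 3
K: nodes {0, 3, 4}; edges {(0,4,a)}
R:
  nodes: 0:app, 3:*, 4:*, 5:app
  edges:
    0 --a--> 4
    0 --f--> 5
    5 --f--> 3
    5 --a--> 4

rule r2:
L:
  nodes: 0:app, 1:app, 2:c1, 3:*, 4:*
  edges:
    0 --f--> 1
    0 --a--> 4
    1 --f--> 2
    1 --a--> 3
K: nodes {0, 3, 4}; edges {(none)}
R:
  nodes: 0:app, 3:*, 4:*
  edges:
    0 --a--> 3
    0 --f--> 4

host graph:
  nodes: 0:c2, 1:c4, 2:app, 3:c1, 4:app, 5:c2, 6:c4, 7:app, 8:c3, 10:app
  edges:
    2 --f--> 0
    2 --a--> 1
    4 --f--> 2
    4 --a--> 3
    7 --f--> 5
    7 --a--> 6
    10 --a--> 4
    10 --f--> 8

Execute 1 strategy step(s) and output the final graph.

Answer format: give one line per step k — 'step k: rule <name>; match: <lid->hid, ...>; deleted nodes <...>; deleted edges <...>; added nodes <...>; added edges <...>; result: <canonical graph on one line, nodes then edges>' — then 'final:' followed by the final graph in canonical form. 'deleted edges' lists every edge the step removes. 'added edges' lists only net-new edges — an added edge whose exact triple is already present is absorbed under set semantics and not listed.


step 1: rule r1; match: 0->4, 1->2, 2->0, 3->1, 4->3; deleted nodes 0, 2; deleted edges (2,0,f); (2,1,a); (4,2,f); added nodes 11; added edges (4,11,f); (11,1,f); (11,3,a); result: nodes: 1:c4, 3:c1, 4:app, 5:c2, 6:c4, 7:app, 8:c3, 10:app, 11:app edges: (4,3,a); (4,11,f); (7,5,f); (7,6,a); (10,4,a); (10,8,f); (11,1,f); (11,3,a)
final:
nodes: 1:c4, 3:c1, 4:app, 5:c2, 6:c4, 7:app, 8:c3, 10:app, 11:app
edges: (4,3,a); (4,11,f); (7,5,f); (7,6,a); (10,4,a); (10,8,f); (11,1,f); (11,3,a)


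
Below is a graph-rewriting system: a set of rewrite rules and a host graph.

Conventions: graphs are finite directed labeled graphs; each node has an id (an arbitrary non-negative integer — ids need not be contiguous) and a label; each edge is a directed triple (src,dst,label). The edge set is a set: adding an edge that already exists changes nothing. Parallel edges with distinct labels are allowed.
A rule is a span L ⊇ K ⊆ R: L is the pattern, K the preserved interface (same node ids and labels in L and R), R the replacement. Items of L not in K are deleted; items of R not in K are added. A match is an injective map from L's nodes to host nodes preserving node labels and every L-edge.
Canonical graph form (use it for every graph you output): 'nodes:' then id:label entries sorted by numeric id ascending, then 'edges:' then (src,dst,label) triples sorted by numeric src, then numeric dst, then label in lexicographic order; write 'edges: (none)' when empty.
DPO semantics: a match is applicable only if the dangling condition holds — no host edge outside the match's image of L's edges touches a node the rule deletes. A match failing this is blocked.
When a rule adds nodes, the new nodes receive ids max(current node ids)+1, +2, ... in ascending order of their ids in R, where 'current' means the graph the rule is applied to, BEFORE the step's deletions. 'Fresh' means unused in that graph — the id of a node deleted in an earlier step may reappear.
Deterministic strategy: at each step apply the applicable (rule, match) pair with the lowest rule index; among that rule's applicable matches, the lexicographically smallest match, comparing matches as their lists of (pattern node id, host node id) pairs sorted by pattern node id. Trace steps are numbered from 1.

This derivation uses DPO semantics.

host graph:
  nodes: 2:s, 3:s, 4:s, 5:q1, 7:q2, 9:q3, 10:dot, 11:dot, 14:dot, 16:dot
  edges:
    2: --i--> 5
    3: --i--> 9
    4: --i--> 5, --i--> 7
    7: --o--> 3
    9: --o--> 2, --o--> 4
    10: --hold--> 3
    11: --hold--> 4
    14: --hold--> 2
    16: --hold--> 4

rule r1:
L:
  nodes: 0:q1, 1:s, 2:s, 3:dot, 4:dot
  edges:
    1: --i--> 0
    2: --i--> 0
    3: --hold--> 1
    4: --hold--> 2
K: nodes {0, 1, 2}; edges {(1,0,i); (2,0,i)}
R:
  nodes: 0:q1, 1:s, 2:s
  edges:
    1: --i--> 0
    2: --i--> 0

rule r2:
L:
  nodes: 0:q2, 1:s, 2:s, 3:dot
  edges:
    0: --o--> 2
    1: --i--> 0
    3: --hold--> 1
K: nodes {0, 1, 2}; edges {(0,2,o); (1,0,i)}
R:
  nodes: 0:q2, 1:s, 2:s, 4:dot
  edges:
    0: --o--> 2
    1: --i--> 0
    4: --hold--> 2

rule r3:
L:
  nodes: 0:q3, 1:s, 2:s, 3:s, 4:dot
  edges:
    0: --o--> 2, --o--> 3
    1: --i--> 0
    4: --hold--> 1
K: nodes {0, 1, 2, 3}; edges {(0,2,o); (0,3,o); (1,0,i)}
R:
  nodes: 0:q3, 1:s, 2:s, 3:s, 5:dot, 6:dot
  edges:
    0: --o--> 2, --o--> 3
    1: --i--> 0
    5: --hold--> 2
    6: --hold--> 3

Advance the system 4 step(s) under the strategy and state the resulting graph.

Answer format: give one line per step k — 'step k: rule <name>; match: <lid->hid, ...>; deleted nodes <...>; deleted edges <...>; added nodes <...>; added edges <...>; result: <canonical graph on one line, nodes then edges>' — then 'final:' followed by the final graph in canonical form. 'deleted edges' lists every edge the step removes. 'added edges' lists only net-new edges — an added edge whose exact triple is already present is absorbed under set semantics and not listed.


step 1: rule r1; match: 0->5, 1->2, 2->4, 3->14, 4->11; deleted nodes 11, 14; deleted edges (11,4,hold); (14,2,hold); added nodes (none); added edges (none); result: nodes: 2:s, 3:s, 4:s, 5:q1, 7:q2, 9:q3, 10:dot, 16:dot edges: (2,5,i); (3,9,i); (4,5,i); (4,7,i); (7,3,o); (9,2,o); (9,4,o); (10,3,hold); (16,4,hold)
step 2: rule r2; match: 0->7, 1->4, 2->3, 3->16; deleted nodes 16; deleted edges (16,4,hold); added nodes 17; added edges (17,3,hold); result: nodes: 2:s, 3:s, 4:s, 5:q1, 7:q2, 9:q3, 10:dot, 17:dot edges: (2,5,i); (3,9,i); (4,5,i); (4,7,i); (7,3,o); (9,2,o); (9,4,o); (10,3,hold); (17,3,hold)
step 3: rule r3; match: 0->9, 1->3, 2->2, 3->4, 4->10; deleted nodes 10; deleted edges (10,3,hold); added nodes 18, 19; added edges (18,2,hold); (19,4,hold); result: nodes: 2:s, 3:s, 4:s, 5:q1, 7:q2, 9:q3, 17:dot, 18:dot, 19:dot edges: (2,5,i); (3,9,i); (4,5,i); (4,7,i); (7,3,o); (9,2,o); (9,4,o); (17,3,hold); (18,2,hold); (19,4,hold)
step 4: rule r1; match: 0->5, 1->2, 2->4, 3->18, 4->19; deleted nodes 18, 19; deleted edges (18,2,hold); (19,4,hold); added nodes (none); added edges (none); result: nodes: 2:s, 3:s, 4:s, 5:q1, 7:q2, 9:q3, 17:dot edges: (2,5,i); (3,9,i); (4,5,i); (4,7,i); (7,3,o); (9,2,o); (9,4,o); (17,3,hold)
final:
nodes: 2:s, 3:s, 4:s, 5:q1, 7:q2, 9:q3, 17:dot
edges: (2,5,i); (3,9,i); (4,5,i); (4,7,i); (7,3,o); (9,2,o); (9,4,o); (17,3,hold)


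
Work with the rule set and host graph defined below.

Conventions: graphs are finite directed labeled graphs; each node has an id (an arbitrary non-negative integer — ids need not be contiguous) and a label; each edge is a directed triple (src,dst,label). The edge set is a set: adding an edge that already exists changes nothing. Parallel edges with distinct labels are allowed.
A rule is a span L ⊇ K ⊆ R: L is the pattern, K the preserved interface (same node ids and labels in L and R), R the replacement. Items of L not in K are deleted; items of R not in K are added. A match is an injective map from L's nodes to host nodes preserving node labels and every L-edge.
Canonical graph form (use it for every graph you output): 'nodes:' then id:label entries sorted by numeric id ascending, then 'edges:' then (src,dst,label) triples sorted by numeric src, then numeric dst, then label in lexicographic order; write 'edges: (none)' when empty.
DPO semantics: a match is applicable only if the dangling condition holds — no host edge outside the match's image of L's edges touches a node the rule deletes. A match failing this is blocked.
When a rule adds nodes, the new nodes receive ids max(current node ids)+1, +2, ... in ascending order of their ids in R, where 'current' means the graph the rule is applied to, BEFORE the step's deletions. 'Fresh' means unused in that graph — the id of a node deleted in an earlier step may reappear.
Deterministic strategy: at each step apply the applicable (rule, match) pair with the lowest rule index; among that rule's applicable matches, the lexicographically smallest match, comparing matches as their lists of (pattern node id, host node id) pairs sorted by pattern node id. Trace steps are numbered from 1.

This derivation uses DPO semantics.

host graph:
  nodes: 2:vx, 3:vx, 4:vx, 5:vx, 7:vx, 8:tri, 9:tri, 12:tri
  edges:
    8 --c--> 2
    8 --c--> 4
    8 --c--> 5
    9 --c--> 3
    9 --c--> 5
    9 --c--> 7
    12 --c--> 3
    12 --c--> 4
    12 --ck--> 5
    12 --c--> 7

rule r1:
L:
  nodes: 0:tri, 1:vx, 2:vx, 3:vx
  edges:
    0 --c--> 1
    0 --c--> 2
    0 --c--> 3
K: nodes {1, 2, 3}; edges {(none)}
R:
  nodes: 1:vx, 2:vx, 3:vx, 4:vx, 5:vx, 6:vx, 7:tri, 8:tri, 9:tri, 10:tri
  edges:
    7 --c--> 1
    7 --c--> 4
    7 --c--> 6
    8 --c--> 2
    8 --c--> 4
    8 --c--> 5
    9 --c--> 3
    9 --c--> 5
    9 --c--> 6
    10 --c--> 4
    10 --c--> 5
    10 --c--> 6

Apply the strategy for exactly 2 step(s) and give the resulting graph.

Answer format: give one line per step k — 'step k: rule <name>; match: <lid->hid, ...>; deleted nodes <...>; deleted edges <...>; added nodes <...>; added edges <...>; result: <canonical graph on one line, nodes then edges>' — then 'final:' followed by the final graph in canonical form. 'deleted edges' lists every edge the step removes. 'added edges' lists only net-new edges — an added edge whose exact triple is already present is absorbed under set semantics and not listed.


step 1: rule r1; match: 0->8, 1->2, 2->4, 3->5; deleted nodes 8; deleted edges (8,2,c); (8,4,c); (8,5,c); added nodes 13, 14, 15, 16, 17, 18, 19; added edges (16,2,c); (16,13,c); (16,15,c); (17,4,c); (17,13,c); (17,14,c); (18,5,c); (18,14,c); (18,15,c); (19,13,c); (19,14,c); (19,15,c); result: nodes: 2:vx, 3:vx, 4:vx, 5:vx, 7:vx, 9:tri, 12:tri, 13:vx, 14:vx, 15:vx, 16:tri, 17:tri, 18:tri, 19:tri edges: (9,3,c); (9,5,c); (9,7,c); (12,3,c); (12,4,c); (12,5,ck); (12,7,c); (16,2,c); (16,13,c); (16,15,c); (17,4,c); (17,13,c); (17,14,c); (18,5,c); (18,14,c); (18,15,c); (19,13,c); (19,14,c); (19,15,c)
step 2: rule r1; match: 0->9, 1->3, 2->5, 3->7; deleted nodes 9; deleted edges (9,3,c); (9,5,c); (9,7,c); added nodes 20, 21, 22, 23, 24, 25, 26; added edges (23,3,c); (23,20,c); (23,22,c); (24,5,c); (24,20,c); (24,21,c); (25,7,c); (25,21,c); (25,22,c); (26,20,c); (26,21,c); (26,22,c); result: nodes: 2:vx, 3:vx, 4:vx, 5:vx, 7:vx, 12:tri, 13:vx, 14:vx, 15:vx, 16:tri, 17:tri, 18:tri, 19:tri, 20:vx, 21:vx, 22:vx, 23:tri, 24:tri, 25:tri, 26:tri edges: (12,3,c); (12,4,c); (12,5,ck); (12,7,c); (16,2,c); (16,13,c); (16,15,c); (17,4,c); (17,13,c); (17,14,c); (18,5,c); (18,14,c); (18,15,c); (19,13,c); (19,14,c); (19,15,c); (23,3,c); (23,20,c); (23,22,c); (24,5,c); (24,20,c); (24,21,c); (25,7,c); (25,21,c); (25,22,c); (26,20,c); (26,21,c); (26,22,c)
final:
nodes: 2:vx, 3:vx, 4:vx, 5:vx, 7:vx, 12:tri, 13:vx, 14:vx, 15:vx, 16:tri, 17:tri, 18:tri, 19:tri, 20:vx, 21:vx, 22:vx, 23:tri, 24:tri, 25:tri, 26:tri
edges: (12,3,c); (12,4,c); (12,5,ck); (12,7,c); (16,2,c); (16,13,c); (16,15,c); (17,4,c); (17,13,c); (17,14,c); (18,5,c); (18,14,c); (18,15,c); (19,13,c); (19,14,c); (19,15,c); (23,3,c); (23,20,c); (23,22,c); (24,5,c); (24,20,c); (24,21,c); (25,7,c); (25,21,c); (25,22,c); (26,20,c); (26,21,c); (26,22,c)
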